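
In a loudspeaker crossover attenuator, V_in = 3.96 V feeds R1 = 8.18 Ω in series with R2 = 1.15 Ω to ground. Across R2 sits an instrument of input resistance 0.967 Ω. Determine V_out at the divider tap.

V_out ≈ 0.239 V

R2 ‖ R_L = (1.15 × 0.967)/(1.15 + 0.967) = 0.5253 Ω.
Then V_out = V_in · R2'/(R1 + R2') = 3.96 × 0.5253/8.705 = 0.2390 V.
(Unloaded it would be 0.488 V; the load pulls it down.)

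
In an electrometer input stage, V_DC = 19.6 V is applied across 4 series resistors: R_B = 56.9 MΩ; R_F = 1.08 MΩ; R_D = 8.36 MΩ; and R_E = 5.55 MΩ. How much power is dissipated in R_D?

P ≈ 0.621 µW

The common current is I = 19.6/71.89 = 0.2726 µA.
V(R_D) = I·R = 2.279 V; P = V·I = 2.279 × 0.2726 = 0.6214 µW.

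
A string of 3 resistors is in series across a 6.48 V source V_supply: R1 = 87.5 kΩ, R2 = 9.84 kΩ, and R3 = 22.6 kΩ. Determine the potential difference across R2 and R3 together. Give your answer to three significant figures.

V ≈ 1.75 V

ΣR = 87.5 + 9.84 + 22.6 = 119.9 kΩ.
R_{R2..R3} = 9.84 + 22.6 = 32.44 kΩ.
By the voltage-divider rule, V = 6.48 × 32.44/119.9 = 1.753 V.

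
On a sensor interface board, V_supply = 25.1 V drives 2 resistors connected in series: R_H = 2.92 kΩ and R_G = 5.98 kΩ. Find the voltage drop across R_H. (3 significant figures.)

ΣR = 2.92 + 5.98 = 8.900 kΩ.
By the voltage-divider rule, V = 25.1 × 2.920/8.900 = 8.235 V.

V ≈ 8.24 V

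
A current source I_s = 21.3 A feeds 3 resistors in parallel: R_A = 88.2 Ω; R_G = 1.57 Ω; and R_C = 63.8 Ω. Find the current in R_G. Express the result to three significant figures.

Total conductance ΣG = 1/88.2 + 1/1.57 + 1/63.8 = 0.6640 (units of 1/Ω).
R_G takes the fraction G_k/ΣG = 0.6369/0.6640 = 0.9593, so I = 21.3 × 0.9593 = 20.43 A.

I ≈ 20.4 A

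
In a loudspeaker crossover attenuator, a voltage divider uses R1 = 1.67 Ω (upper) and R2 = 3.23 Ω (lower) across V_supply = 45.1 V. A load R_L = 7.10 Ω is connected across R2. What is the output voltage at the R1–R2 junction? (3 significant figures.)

R2 ‖ R_L = (3.23 × 7.10)/(3.23 + 7.10) = 2.220 Ω.
Voltage divider with the loaded lower leg: V_out = 45.1 × 2.220/(1.67 + 2.220) = 45.1 × 0.5707 = 25.74 V.

V_out ≈ 25.7 V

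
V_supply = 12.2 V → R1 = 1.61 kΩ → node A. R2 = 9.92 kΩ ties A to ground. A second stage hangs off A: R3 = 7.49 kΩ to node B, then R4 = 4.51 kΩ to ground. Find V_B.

V_B ≈ 3.54 V

The second stage (R3 + R4 = 12.00 kΩ) loads node A in parallel with R2.
Effective lower resistance at A: R2 ‖ 12.00 = 5.431 kΩ.
First divider: V_A = V_supply · 5.431/(1.61 + 5.431) = 9.410 V.
V_B = V_A × 0.3758 = 3.537 V.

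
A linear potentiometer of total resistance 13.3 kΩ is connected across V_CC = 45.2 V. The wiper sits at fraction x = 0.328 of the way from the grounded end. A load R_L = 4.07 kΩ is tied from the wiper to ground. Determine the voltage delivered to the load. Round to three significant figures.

V_out ≈ 8.62 V

The pot divides into 8.938 kΩ above the wiper and 4.362 kΩ below.
(x·R_p) ‖ R_L = 2.106 kΩ.
V_out = 45.2 × 2.106/(8.938 + 2.106) = 8.618 V.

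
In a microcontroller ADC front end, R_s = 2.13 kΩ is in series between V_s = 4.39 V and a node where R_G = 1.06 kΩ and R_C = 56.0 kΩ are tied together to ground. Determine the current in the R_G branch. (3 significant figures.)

I ≈ 1.36 mA

Parallel bank: R_p = 1/(1/1.06 + 1/56.0) = 1.040 kΩ.
V_A by voltage divider: V_A = 4.39 × 1.040/(2.13 + 1.040) = 1.441 V.
Branch current I = V_A/R_G = 1.441/1.06 = 1.359 mA.
(Equivalently: I_total = 1.385 mA, then current-divider fraction G_k/ΣG = 0.9814.)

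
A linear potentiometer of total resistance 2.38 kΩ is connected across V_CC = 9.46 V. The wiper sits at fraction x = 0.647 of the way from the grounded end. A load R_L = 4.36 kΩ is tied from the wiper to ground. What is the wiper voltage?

Split the track: R_lower = x·R_p = 1.540 kΩ, R_upper = (1−x)·R_p = 0.8401 kΩ.
R_L loads the lower segment: effective lower R = 1.138 kΩ.
Then V_out = V_CC · 1.138/(0.8401 + 1.138) = 5.442 V.
(Unloaded: V_out = x·V_CC = 6.12 V.)

V_out ≈ 5.44 V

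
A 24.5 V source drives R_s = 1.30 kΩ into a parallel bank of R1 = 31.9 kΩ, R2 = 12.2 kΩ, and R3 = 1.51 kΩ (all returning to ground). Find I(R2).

I ≈ 1.00 mA

Equivalent of the parallel group: R_p = 1.289 kΩ.
Node voltage V_A = V_supply · R_p/(R_s + R_p) = 24.5 × 0.4979 = 12.20 V.
Branch current I = V_A/R2 = 12.20/12.2 = 1.000 mA.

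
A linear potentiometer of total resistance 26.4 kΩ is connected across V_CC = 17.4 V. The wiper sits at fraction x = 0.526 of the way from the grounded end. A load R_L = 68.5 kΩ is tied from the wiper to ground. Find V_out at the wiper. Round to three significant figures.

V_out ≈ 8.35 V

The pot divides into 12.51 kΩ above the wiper and 13.89 kΩ below.
R_L loads the lower segment: effective lower R = 11.55 kΩ.
V_out = 17.4 × 11.55/(12.51 + 11.55) = 8.350 V.
(Unloaded: V_out = x·V_CC = 9.15 V.)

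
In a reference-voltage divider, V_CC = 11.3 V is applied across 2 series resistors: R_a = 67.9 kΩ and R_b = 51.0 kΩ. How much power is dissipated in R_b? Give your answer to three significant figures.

P ≈ 0.461 mW

Series current I = V_CC/ΣR = 11.3/118.9 = 0.09504 mA.
P = I²R = 0.009032 × 51.0 = 0.4606 mW.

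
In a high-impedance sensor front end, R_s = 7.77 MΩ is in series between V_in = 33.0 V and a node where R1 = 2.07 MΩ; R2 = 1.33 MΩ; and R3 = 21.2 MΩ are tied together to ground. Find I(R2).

I ≈ 2.26 µA

Parallel bank: R_p = 1/(1/2.07 + 1/1.33 + 1/21.2) = 0.7799 MΩ.
V_A = 33.0 × 0.7799/8.550 = 3.010 V.
Branch current I = V_A/R2 = 3.010/1.33 = 2.263 µA.
(Check via current divider: I_total = 3.860 µA; share G_k/ΣG = 0.5864 → same result.)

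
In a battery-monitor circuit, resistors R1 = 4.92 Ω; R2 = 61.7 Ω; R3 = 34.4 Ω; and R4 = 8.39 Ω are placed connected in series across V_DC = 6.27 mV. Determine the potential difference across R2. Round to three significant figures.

Series total: ΣR = 4.92 + 61.7 + 34.4 + 8.39 = 109.4 Ω.
By the voltage-divider rule, V = 6.27 × 61.70/109.4 = 3.536 mV.

V ≈ 3.54 mV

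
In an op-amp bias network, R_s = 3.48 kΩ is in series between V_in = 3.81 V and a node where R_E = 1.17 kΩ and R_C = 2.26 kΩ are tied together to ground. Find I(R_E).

Parallel bank: R_p = 1/(1/1.17 + 1/2.26) = 0.7709 kΩ.
Node voltage V_A = V_in · R_p/(R_s + R_p) = 3.81 × 0.1814 = 0.6909 V.
I(R_E) = V_A / R_E = 0.6909/1.17 = 0.5906 mA.
(Equivalently: I_total = 0.8963 mA, then current-divider fraction G_k/ΣG = 0.6589.)

I ≈ 0.591 mA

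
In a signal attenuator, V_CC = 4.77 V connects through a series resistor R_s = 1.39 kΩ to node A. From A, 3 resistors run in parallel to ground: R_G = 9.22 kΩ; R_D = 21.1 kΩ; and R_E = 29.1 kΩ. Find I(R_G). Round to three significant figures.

I ≈ 0.409 mA

Equivalent of the parallel group: R_p = 5.257 kΩ.
V_A = 4.77 × 5.257/6.647 = 3.773 V.
Branch current I = V_A/R_G = 3.773/9.22 = 0.4092 mA.
(Equivalently: I_total = 0.7176 mA, then current-divider fraction G_k/ΣG = 0.5702.)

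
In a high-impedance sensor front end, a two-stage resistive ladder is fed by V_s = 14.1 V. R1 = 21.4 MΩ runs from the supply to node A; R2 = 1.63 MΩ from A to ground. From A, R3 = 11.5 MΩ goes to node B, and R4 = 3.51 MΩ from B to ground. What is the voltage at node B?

V_B ≈ 0.212 V

The second stage (R3 + R4 = 15.01 MΩ) loads node A in parallel with R2.
Effective lower resistance at A: R2 ‖ 15.01 = 1.470 MΩ.
V_A = 14.1 × 1.470/(21.4 + 1.470) = 0.9065 V.
Then the unloaded second divider: V_B = V_A × R4/(R3+R4) = 0.9065 × 0.2338 = 0.2120 V.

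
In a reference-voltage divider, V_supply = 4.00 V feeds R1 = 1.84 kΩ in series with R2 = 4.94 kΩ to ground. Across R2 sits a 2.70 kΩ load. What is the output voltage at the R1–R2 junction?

R2 ‖ R_L = (4.94 × 2.70)/(4.94 + 2.70) = 1.746 kΩ.
Voltage divider with the loaded lower leg: V_out = 4.00 × 1.746/(1.84 + 1.746) = 4.00 × 0.4869 = 1.947 V.
(Unloaded it would be 2.91 V; the load pulls it down.)

V_out ≈ 1.95 V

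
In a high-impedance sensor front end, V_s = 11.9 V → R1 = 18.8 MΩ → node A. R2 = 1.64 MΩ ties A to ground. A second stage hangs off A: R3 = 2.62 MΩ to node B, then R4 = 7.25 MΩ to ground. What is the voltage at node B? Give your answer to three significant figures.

Looking into the second stage from A: R3 + R4 = 9.870 MΩ appears in parallel with R2.
Effective lower resistance at A: R2 ‖ 9.870 = 1.406 MΩ.
First divider: V_A = V_s · 1.406/(18.8 + 1.406) = 0.8282 V.
V_B = V_A × 0.7345 = 0.6084 V.

V_B ≈ 0.608 V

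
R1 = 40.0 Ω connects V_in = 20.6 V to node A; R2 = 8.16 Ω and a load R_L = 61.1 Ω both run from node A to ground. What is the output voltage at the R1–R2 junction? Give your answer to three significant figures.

R2 ‖ R_L = (8.16 × 61.1)/(8.16 + 61.1) = 7.199 Ω.
Then V_out = V_in · R2'/(R1 + R2') = 20.6 × 7.199/47.20 = 3.142 V.

V_out ≈ 3.14 V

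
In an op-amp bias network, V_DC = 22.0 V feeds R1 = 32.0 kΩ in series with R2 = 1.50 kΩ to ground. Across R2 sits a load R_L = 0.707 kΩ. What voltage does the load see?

First combine the lower leg with the load: R2 ‖ R_L = 0.4805 kΩ.
Then V_out = V_DC · R2'/(R1 + R2') = 22.0 × 0.4805/32.48 = 0.3255 V.
(Unloaded it would be 0.985 V; the load pulls it down.)

V_out ≈ 0.325 V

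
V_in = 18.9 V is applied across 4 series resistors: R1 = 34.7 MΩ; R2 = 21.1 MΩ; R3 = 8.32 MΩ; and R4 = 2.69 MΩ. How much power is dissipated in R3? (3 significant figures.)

P ≈ 0.666 µW

Series current I = V_in/ΣR = 18.9/66.81 = 0.2829 µA.
P(R3) = I²·R3 = (0.2829)² × 8.32 = 0.6658 µW.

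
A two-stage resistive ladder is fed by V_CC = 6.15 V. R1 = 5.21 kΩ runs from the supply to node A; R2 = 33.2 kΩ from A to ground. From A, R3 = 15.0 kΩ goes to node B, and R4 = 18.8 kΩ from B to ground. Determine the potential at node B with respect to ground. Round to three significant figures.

The second stage (R3 + R4 = 33.80 kΩ) loads node A in parallel with R2.
Effective lower resistance at A: R2 ‖ 33.80 = 16.75 kΩ.
So V_A = 6.15 × 0.7627 = 4.691 V.
Then the unloaded second divider: V_B = V_A × R4/(R3+R4) = 4.691 × 0.5562 = 2.609 V.

V_B ≈ 2.61 V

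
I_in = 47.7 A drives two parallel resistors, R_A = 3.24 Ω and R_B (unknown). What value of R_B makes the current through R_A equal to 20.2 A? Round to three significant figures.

Two-branch current divider: I_A = I_in · R_B/(R_A + R_B).
20.2/47.7 = R_B/(R_A + R_B) → R_B = R_A · (0.4235)/(1 − 0.4235) = 3.24 × 0.7345 = 2.380 Ω.

R_B ≈ 2.38 Ω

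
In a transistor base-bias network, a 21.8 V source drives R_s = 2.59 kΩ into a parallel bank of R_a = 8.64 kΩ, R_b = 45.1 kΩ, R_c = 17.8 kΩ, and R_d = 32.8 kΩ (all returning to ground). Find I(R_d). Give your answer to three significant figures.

Combine the parallel branches: R_p = (1/8.64 + 1/45.1 + 1/17.8 + 1/32.8)⁻¹ = 4.453 kΩ.
V_A by voltage divider: V_A = 21.8 × 4.453/(2.59 + 4.453) = 13.78 V.
I(R_d) = V_A / R_d = 13.78/32.8 = 0.4202 mA.

I ≈ 0.420 mA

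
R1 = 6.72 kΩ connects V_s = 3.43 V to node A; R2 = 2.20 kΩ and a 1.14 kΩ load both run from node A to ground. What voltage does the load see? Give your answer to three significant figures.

V_out ≈ 0.345 V

First combine the lower leg with the load: R2 ‖ R_L = 0.7509 kΩ.
Voltage divider with the loaded lower leg: V_out = 3.43 × 0.7509/(6.72 + 0.7509) = 3.43 × 0.1005 = 0.3447 V.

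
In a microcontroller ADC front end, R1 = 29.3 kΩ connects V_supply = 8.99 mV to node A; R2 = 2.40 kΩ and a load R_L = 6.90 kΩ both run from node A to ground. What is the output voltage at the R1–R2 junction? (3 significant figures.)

V_out ≈ 0.515 mV

R2 ‖ R_L = (2.40 × 6.90)/(2.40 + 6.90) = 1.781 kΩ.
Voltage divider with the loaded lower leg: V_out = 8.99 × 1.781/(29.3 + 1.781) = 8.99 × 0.05729 = 0.5150 mV.
(Unloaded it would be 0.681 mV; the load pulls it down.)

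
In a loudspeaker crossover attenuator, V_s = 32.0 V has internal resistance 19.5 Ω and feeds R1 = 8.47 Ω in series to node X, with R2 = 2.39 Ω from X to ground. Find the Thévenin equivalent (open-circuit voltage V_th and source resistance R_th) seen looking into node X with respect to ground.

R1' = 19.5 + 8.47 = 27.97 Ω (source resistance + R1).
With X open, the divider is unloaded: V_th = 32.0 × 2.39/30.36 = 2.519 V.
With V_s suppressed (replaced by a short), R_th = R1' ‖ R2 = (27.97 × 2.39)/(27.97 + 2.39) = 2.202 Ω.

V_th ≈ 2.52 V, R_th ≈ 2.20 Ω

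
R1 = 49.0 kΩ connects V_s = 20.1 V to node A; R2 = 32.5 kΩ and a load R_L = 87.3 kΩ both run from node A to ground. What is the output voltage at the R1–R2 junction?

The load sits in parallel with R2, giving an effective lower resistance R2' = R2·R_L/(R2+R_L) = 23.68 kΩ.
Then V_out = V_s · R2'/(R1 + R2') = 20.1 × 23.68/72.68 = 6.549 V.

V_out ≈ 6.55 V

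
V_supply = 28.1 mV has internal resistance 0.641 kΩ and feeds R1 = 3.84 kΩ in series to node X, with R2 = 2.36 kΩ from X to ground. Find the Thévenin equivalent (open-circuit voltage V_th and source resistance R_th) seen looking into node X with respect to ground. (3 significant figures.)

R1' = 0.641 + 3.84 = 4.481 kΩ (source resistance + R1).
V_th is the unloaded tap voltage: V_supply · R2/(R1'+R2) = 28.1 × 0.3450 = 9.694 mV.
Looking into X with the source shorted: R_th = R1'·R2/(R1'+R2) = 4.481 × 2.36/6.841 = 1.546 kΩ.

V_th ≈ 9.69 mV, R_th ≈ 1.55 kΩ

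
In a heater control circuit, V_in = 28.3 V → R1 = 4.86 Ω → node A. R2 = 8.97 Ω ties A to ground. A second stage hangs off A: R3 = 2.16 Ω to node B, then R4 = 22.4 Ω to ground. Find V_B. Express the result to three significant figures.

V_B ≈ 14.8 V

Node A sees R2 in parallel with the series input of stage 2, R3 + R4 = 24.56 Ω.
Effective lower resistance at A: R2 ‖ 24.56 = 6.570 Ω.
So V_A = 28.3 × 0.5748 = 16.27 V.
Then the unloaded second divider: V_B = V_A × R4/(R3+R4) = 16.27 × 0.9121 = 14.84 V.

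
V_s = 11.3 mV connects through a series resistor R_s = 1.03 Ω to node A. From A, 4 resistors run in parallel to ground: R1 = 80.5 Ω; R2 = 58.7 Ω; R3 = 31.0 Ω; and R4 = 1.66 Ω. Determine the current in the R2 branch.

Parallel bank: R_p = 1/(1/80.5 + 1/58.7 + 1/31.0 + 1/1.66) = 1.506 Ω.
Node voltage V_A = V_s · R_p/(R_s + R_p) = 11.3 × 0.5938 = 6.710 mV.
Branch current I = V_A/R2 = 6.710/58.7 = 0.1143 mA.

I ≈ 0.114 mA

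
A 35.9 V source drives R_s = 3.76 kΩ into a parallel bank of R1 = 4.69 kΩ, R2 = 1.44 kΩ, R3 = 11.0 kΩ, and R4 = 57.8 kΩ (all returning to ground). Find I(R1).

Equivalent of the parallel group: R_p = 0.9844 kΩ.
Node voltage V_A = V_CC · R_p/(R_s + R_p) = 35.9 × 0.2075 = 7.449 V.
Branch current I = V_A/R1 = 7.449/4.69 = 1.588 mA.
(Check via current divider: I_total = 7.567 mA; share G_k/ΣG = 0.2099 → same result.)

I ≈ 1.59 mA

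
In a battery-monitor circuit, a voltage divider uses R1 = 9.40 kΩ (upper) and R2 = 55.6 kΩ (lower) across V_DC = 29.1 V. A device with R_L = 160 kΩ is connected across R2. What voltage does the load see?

First combine the lower leg with the load: R2 ‖ R_L = 41.26 kΩ.
Then V_out = V_DC · R2'/(R1 + R2') = 29.1 × 41.26/50.66 = 23.70 V.
(Unloaded it would be 24.9 V; the load pulls it down.)

V_out ≈ 23.7 V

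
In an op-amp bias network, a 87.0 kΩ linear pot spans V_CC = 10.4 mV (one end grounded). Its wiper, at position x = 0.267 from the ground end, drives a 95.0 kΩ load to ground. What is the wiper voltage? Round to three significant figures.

The pot divides into 63.77 kΩ above the wiper and 23.23 kΩ below.
R_L loads the lower segment: effective lower R = 18.67 kΩ.
Loaded-divider output: V_out = 10.4 × 0.2264 = 2.355 mV.
(Unloaded: V_out = x·V_CC = 2.78 mV.)

V_out ≈ 2.35 mV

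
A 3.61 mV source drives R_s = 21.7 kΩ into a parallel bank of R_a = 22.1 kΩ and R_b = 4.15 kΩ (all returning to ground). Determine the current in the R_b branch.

Combine the parallel branches: R_p = (1/22.1 + 1/4.15)⁻¹ = 3.494 kΩ.
V_A = 3.61 × 3.494/25.19 = 0.5006 mV.
Branch current I = V_A/R_b = 0.5006/4.15 = 0.1206 µA.

I ≈ 0.121 µA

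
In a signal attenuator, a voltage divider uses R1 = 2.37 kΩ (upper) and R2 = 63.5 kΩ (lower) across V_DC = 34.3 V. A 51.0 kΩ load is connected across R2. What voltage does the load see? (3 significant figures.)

V_out ≈ 31.6 V

First combine the lower leg with the load: R2 ‖ R_L = 28.28 kΩ.
Voltage divider with the loaded lower leg: V_out = 34.3 × 28.28/(2.37 + 28.28) = 34.3 × 0.9227 = 31.65 V.
(Unloaded it would be 33.1 V; the load pulls it down.)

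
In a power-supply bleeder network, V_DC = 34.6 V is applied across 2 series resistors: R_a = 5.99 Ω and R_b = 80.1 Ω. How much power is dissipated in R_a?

P ≈ 0.968 W

ΣR = 86.09 Ω → I = 34.6/86.09 = 0.4019 A.
P(R_a) = I²·R_a = (0.4019)² × 5.99 = 0.9676 W.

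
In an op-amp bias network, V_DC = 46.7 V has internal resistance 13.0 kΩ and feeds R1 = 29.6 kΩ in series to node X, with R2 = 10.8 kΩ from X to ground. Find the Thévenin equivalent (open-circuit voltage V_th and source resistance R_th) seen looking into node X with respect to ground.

R1' = 13.0 + 29.6 = 42.60 kΩ (source resistance + R1).
With X open, the divider is unloaded: V_th = 46.7 × 10.8/53.40 = 9.445 V.
With V_DC suppressed (replaced by a short), R_th = R1' ‖ R2 = (42.60 × 10.8)/(42.60 + 10.8) = 8.616 kΩ.

V_th ≈ 9.44 V, R_th ≈ 8.62 kΩ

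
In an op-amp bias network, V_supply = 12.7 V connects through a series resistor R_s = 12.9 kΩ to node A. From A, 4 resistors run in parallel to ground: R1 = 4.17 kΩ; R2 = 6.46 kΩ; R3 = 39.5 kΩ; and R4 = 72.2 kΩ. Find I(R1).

I ≈ 0.462 mA

Equivalent of the parallel group: R_p = 2.305 kΩ.
V_A by voltage divider: V_A = 12.7 × 2.305/(12.9 + 2.305) = 1.926 V.
Branch current I = V_A/R1 = 1.926/4.17 = 0.4618 mA.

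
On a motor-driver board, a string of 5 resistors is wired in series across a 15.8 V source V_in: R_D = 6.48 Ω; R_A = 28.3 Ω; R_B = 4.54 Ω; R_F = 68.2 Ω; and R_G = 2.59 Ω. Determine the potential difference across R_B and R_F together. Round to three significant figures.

ΣR = 6.48 + 28.3 + 4.54 + 68.2 + 2.59 = 110.1 Ω.
R_{R_B..R_F} = 4.54 + 68.2 = 72.74 Ω.
By the voltage-divider rule, V = 15.8 × 72.74/110.1 = 10.44 V.

V ≈ 10.4 V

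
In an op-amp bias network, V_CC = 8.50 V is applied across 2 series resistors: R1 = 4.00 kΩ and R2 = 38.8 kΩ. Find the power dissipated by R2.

Series current I = V_CC/ΣR = 8.50/42.80 = 0.1986 mA.
P(R2) = I²·R2 = (0.1986)² × 38.8 = 1.530 mW.

P ≈ 1.53 mW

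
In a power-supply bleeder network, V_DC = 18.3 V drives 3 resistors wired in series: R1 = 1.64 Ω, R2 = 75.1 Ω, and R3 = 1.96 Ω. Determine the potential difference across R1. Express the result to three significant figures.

ΣR = 1.64 + 75.1 + 1.96 = 78.70 Ω.
Voltage divider: V = V_DC · (1.640 / 78.70) = 18.3 × 0.02084 = 0.3813 V.

V ≈ 0.381 V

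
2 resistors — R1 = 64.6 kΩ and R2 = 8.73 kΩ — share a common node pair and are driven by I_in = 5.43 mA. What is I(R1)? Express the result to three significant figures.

With just two branches, the current splits inversely with resistance.
I(R1) = 5.43 × 8.73/(64.6 + 8.73) = 5.43 × 0.1191 = 0.6464 mA.

I ≈ 0.646 mA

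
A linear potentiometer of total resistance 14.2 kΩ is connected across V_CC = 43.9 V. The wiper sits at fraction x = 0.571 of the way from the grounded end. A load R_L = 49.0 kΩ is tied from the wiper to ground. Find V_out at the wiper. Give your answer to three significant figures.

V_out ≈ 23.4 V

Split the track: R_lower = x·R_p = 8.108 kΩ, R_upper = (1−x)·R_p = 6.092 kΩ.
Lower segment in parallel with the load: 8.108 ‖ 49.0 = 6.957 kΩ.
Loaded-divider output: V_out = 43.9 × 0.5332 = 23.41 V.
(Unloaded: V_out = x·V_CC = 25.1 V.)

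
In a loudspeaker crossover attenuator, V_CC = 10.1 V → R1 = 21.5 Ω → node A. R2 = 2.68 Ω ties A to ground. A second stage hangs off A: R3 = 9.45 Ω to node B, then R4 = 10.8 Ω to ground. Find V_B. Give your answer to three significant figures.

Looking into the second stage from A: R3 + R4 = 20.25 Ω appears in parallel with R2.
Effective lower resistance at A: R2 ‖ 20.25 = 2.367 Ω.
V_A = 10.1 × 2.367/(21.5 + 2.367) = 1.002 V.
V_B = V_A × 0.5333 = 0.5342 V.

V_B ≈ 0.534 V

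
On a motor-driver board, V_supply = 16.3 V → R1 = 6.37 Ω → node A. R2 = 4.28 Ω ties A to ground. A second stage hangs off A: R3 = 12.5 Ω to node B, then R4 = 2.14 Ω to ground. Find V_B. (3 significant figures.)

V_B ≈ 0.815 V

Node A sees R2 in parallel with the series input of stage 2, R3 + R4 = 14.64 Ω.
R2 ‖ (R3+R4) = 3.312 Ω.
So V_A = 16.3 × 0.3421 = 5.576 V.
V_B = V_A × 0.1462 = 0.8150 V.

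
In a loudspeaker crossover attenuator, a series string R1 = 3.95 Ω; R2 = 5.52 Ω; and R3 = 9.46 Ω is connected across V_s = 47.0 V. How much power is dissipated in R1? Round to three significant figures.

The common current is I = 47.0/18.93 = 2.483 A.
P(R1) = I²·R1 = (2.483)² × 3.95 = 24.35 W.

P ≈ 24.3 W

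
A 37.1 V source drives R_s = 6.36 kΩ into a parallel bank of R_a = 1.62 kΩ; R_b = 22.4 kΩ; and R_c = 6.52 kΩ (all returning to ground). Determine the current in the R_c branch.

I ≈ 0.920 mA

Equivalent of the parallel group: R_p = 1.227 kΩ.
V_A by voltage divider: V_A = 37.1 × 1.227/(6.36 + 1.227) = 5.998 V.
Branch current I = V_A/R_c = 5.998/6.52 = 0.9200 mA.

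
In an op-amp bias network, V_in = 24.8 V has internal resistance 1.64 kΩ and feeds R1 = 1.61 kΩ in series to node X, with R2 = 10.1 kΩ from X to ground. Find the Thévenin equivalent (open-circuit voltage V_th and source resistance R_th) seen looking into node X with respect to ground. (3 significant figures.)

V_th ≈ 18.8 V, R_th ≈ 2.46 kΩ

R1' = 1.64 + 1.61 = 3.250 kΩ (source resistance + R1).
With X open, the divider is unloaded: V_th = 24.8 × 10.1/13.35 = 18.76 V.
Zeroing V_in shorts the top of R1' to ground, so R_th = R1' ‖ R2 = 2.459 kΩ.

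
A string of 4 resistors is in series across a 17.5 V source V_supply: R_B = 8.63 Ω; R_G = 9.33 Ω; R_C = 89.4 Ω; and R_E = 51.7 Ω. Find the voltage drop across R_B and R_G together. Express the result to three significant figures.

ΣR = 8.63 + 9.33 + 89.4 + 51.7 = 159.1 Ω.
R_{R_B..R_G} = 8.63 + 9.33 = 17.96 Ω.
By the voltage-divider rule, V = 17.5 × 17.96/159.1 = 1.976 V.

V ≈ 1.98 V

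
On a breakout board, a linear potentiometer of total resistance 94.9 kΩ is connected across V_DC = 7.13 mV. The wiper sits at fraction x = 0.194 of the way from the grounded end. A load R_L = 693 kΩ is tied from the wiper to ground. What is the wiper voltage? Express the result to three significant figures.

V_out ≈ 1.35 mV

The pot divides into 76.49 kΩ above the wiper and 18.41 kΩ below.
Lower segment in parallel with the load: 18.41 ‖ 693 = 17.93 kΩ.
Loaded-divider output: V_out = 7.13 × 0.1899 = 1.354 mV.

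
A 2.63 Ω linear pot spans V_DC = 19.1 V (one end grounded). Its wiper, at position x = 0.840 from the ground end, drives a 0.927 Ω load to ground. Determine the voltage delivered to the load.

The pot divides into 0.4208 Ω above the wiper and 2.209 Ω below.
Lower segment in parallel with the load: 2.209 ‖ 0.927 = 0.6530 Ω.
Loaded-divider output: V_out = 19.1 × 0.6081 = 11.62 V.

V_out ≈ 11.6 V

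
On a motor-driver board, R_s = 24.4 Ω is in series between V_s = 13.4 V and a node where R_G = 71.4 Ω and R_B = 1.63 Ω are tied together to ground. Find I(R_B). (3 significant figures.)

Parallel bank: R_p = 1/(1/71.4 + 1/1.63) = 1.594 Ω.
V_A by voltage divider: V_A = 13.4 × 1.594/(24.4 + 1.594) = 0.8215 V.
I(R_B) = V_A / R_B = 0.8215/1.63 = 0.5040 A.
(Equivalently: I_total = 0.5155 A, then current-divider fraction G_k/ΣG = 0.9777.)

I ≈ 0.504 A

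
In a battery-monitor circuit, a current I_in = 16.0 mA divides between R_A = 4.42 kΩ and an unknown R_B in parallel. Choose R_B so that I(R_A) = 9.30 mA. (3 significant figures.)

In a two-way split, I_A/I_in = R_B/(R_A + R_B).
With f = 0.5813, R_B = R_A · f/(1−f) = 4.42 × 1.388 = 6.135 kΩ.

R_B ≈ 6.14 kΩ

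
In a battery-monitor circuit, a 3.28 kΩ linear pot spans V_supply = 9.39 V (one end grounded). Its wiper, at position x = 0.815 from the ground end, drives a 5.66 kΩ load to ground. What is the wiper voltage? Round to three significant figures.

Split the track: R_lower = x·R_p = 2.673 kΩ, R_upper = (1−x)·R_p = 0.6068 kΩ.
Lower segment in parallel with the load: 2.673 ‖ 5.66 = 1.816 kΩ.
Then V_out = V_supply · 1.816/(0.6068 + 1.816) = 7.038 V.
(Unloaded: V_out = x·V_supply = 7.65 V.)

V_out ≈ 7.04 V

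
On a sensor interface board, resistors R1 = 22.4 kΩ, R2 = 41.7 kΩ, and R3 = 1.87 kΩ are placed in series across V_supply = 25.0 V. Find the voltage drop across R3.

V ≈ 0.709 V

ΣR = 22.4 + 41.7 + 1.87 = 65.97 kΩ.
Voltage divider: V = V_supply · (1.870 / 65.97) = 25.0 × 0.02835 = 0.7087 V.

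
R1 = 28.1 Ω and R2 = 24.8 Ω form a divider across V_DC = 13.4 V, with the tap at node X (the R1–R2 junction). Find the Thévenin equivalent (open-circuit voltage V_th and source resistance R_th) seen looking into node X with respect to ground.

V_th ≈ 6.28 V, R_th ≈ 13.2 Ω

With X open, the divider is unloaded: V_th = 13.4 × 24.8/52.90 = 6.282 V.
Looking into X with the source shorted: R_th = R1·R2/(R1+R2) = 28.10 × 24.8/52.90 = 13.17 Ω.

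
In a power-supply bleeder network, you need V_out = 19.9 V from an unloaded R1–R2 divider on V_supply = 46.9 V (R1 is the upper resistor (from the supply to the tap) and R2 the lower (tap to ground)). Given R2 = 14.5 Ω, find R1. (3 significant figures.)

The divider ratio is R2/(R1+R2) = 19.9/46.9 = 0.4243.
R1 = R2·(1/k − 1) = 14.5 × 1.357 = 19.67 Ω.

R1 ≈ 19.7 Ω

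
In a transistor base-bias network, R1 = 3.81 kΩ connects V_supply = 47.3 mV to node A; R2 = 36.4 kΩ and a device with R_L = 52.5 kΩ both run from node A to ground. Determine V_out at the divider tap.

V_out ≈ 40.2 mV

First combine the lower leg with the load: R2 ‖ R_L = 21.50 kΩ.
Now apply the divider: V_out = 47.3 × 0.8494 = 40.18 mV.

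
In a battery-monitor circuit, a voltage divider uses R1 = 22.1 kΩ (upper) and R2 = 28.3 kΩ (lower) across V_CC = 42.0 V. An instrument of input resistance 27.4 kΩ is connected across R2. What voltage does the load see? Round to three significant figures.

V_out ≈ 16.2 V

The load sits in parallel with R2, giving an effective lower resistance R2' = R2·R_L/(R2+R_L) = 13.92 kΩ.
Now apply the divider: V_out = 42.0 × 0.3865 = 16.23 V.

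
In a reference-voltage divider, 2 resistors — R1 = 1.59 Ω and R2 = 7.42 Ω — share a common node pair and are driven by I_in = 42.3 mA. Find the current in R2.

I ≈ 7.46 mA

For two parallel branches, I_k = I_in · (other R)/(sum of R).
So I = 42.3 × 1.59/9.010 = 7.465 mA.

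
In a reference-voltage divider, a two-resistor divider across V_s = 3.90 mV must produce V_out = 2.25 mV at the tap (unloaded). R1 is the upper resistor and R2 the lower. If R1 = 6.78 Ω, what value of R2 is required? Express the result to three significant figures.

R2 ≈ 9.25 Ω

V_out/V_s = R2/(R1+R2) = 0.5769.
So R2 = R1 · V_out/(V_s − V_out) = 6.78 × 2.25/(3.90 − 2.25) = 6.78 × 1.364 = 9.245 Ω.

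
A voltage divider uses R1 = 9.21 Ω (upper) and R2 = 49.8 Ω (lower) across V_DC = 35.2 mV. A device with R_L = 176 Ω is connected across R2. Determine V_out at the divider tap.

First combine the lower leg with the load: R2 ‖ R_L = 38.82 Ω.
Now apply the divider: V_out = 35.2 × 0.8082 = 28.45 mV.

V_out ≈ 28.4 mV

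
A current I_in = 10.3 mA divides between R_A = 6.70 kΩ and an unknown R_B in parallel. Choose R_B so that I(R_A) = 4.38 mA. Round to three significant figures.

R_B ≈ 4.96 kΩ

Two-branch current divider: I_A = I_in · R_B/(R_A + R_B).
With f = 0.4252, R_B = R_A · f/(1−f) = 6.70 × 0.7399 = 4.957 kΩ.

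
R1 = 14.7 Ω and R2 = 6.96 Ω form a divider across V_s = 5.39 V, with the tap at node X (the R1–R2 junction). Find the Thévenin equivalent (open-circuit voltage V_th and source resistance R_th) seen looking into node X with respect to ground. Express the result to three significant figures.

With X open, the divider is unloaded: V_th = 5.39 × 6.96/21.66 = 1.732 V.
With V_s suppressed (replaced by a short), R_th = R1 ‖ R2 = (14.70 × 6.96)/(14.70 + 6.96) = 4.724 Ω.

V_th ≈ 1.73 V, R_th ≈ 4.72 Ω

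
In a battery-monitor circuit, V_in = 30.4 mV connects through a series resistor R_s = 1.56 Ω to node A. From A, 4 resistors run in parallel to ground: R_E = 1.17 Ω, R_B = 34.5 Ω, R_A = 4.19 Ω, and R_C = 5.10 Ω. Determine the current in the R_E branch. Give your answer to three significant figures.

I ≈ 8.50 mA

Equivalent of the parallel group: R_p = 0.7585 Ω.
V_A = 30.4 × 0.7585/2.318 = 9.945 mV.
I(R_E) = V_A / R_E = 9.945/1.17 = 8.500 mA.
(Equivalently: I_total = 13.11 mA, then current-divider fraction G_k/ΣG = 0.6483.)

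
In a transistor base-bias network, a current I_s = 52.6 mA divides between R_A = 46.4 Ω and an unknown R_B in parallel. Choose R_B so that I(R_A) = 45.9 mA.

Two-branch current divider: I_A = I_s · R_B/(R_A + R_B).
With f = 0.8726, R_B = R_A · f/(1−f) = 46.4 × 6.851 = 317.9 Ω.

R_B ≈ 318 Ω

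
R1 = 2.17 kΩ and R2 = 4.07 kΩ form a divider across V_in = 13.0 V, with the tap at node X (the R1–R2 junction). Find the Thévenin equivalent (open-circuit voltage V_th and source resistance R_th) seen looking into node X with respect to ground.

V_th is the unloaded tap voltage: V_in · R2/(R1+R2) = 13.0 × 0.6522 = 8.479 V.
With V_in suppressed (replaced by a short), R_th = R1 ‖ R2 = (2.170 × 4.07)/(2.170 + 4.07) = 1.415 kΩ.

V_th ≈ 8.48 V, R_th ≈ 1.42 kΩ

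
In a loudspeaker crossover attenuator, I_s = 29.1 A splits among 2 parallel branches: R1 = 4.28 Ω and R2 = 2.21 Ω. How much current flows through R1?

I ≈ 9.91 A

Two-branch current divider: I_k = I_s · R_other/(R_1 + R_2).
I(R1) = 29.1 × 2.21/(4.28 + 2.21) = 29.1 × 0.3405 = 9.909 A.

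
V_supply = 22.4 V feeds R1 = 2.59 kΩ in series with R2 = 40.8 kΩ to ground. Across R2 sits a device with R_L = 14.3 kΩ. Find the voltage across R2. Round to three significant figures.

R2 ‖ R_L = (40.8 × 14.3)/(40.8 + 14.3) = 10.59 kΩ.
Then V_out = V_supply · R2'/(R1 + R2') = 22.4 × 10.59/13.18 = 18.00 V.

V_out ≈ 18.0 V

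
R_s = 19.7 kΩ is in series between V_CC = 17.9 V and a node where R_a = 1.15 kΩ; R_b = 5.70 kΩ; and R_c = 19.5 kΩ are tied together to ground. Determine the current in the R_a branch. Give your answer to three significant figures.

Equivalent of the parallel group: R_p = 0.9122 kΩ.
V_A by voltage divider: V_A = 17.9 × 0.9122/(19.7 + 0.9122) = 0.7921 V.
I(R_a) = V_A / R_a = 0.7921/1.15 = 0.6888 mA.

I ≈ 0.689 mA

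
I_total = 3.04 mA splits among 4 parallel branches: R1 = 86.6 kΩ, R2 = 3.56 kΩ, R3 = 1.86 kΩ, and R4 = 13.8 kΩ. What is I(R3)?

Total conductance ΣG = 1/86.6 + 1/3.56 + 1/1.86 + 1/13.8 = 0.9025 (units of 1/kΩ).
R3 takes the fraction G_k/ΣG = 0.5376/0.9025 = 0.5957, so I = 3.04 × 0.5957 = 1.811 mA.

I ≈ 1.81 mA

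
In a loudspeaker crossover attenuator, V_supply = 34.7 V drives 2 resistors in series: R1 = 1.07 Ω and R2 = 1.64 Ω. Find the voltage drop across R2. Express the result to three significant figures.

V ≈ 21.0 V

ΣR = 1.07 + 1.64 = 2.710 Ω.
V = V_supply · R/ΣR = 34.7 × 0.6052 = 21.00 V.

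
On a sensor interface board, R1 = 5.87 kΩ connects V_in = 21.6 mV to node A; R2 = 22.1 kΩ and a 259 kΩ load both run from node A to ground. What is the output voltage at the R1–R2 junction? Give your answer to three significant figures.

R2 ‖ R_L = (22.1 × 259)/(22.1 + 259) = 20.36 kΩ.
Voltage divider with the loaded lower leg: V_out = 21.6 × 20.36/(5.87 + 20.36) = 21.6 × 0.7762 = 16.77 mV.
(Unloaded it would be 17.1 mV; the load pulls it down.)

V_out ≈ 16.8 mV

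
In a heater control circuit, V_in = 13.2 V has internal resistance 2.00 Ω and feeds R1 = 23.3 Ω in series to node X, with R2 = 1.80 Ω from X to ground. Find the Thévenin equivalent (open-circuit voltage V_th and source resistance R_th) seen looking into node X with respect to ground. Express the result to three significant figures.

V_th ≈ 0.877 V, R_th ≈ 1.68 Ω

R1' = 2.00 + 23.3 = 25.30 Ω (source resistance + R1).
V_th is the unloaded tap voltage: V_in · R2/(R1'+R2) = 13.2 × 0.06642 = 0.8768 V.
Looking into X with the source shorted: R_th = R1'·R2/(R1'+R2) = 25.30 × 1.80/27.10 = 1.680 Ω.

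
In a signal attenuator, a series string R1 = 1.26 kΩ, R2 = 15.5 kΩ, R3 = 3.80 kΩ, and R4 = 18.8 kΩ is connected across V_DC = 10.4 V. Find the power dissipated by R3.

P ≈ 0.265 mW

ΣR = 39.36 kΩ → I = 10.4/39.36 = 0.2642 mA.
P = I²R = 0.06982 × 3.80 = 0.2653 mW.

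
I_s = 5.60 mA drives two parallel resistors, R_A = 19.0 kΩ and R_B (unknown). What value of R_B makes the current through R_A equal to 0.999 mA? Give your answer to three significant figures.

Two-branch current divider: I_A = I_s · R_B/(R_A + R_B).
With f = 0.1784, R_B = R_A · f/(1−f) = 19.0 × 0.2171 = 4.125 kΩ.

R_B ≈ 4.13 kΩ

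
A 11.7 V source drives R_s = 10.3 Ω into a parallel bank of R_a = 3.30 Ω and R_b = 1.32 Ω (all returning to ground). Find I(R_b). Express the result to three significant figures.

I ≈ 0.743 A

Combine the parallel branches: R_p = (1/3.30 + 1/1.32)⁻¹ = 0.9429 Ω.
Node voltage V_A = V_in · R_p/(R_s + R_p) = 11.7 × 0.08386 = 0.9812 V.
Branch current I = V_A/R_b = 0.9812/1.32 = 0.7433 A.
(Check via current divider: I_total = 1.041 A; share G_k/ΣG = 0.7143 → same result.)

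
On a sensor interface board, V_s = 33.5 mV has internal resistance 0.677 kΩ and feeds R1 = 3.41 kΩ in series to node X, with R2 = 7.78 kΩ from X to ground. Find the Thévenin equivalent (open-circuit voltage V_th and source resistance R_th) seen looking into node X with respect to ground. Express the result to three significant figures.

V_th ≈ 22.0 mV, R_th ≈ 2.68 kΩ

R1' = 0.677 + 3.41 = 4.087 kΩ (source resistance + R1).
V_th is the unloaded tap voltage: V_s · R2/(R1'+R2) = 33.5 × 0.6556 = 21.96 mV.
Zeroing V_s shorts the top of R1' to ground, so R_th = R1' ‖ R2 = 2.679 kΩ.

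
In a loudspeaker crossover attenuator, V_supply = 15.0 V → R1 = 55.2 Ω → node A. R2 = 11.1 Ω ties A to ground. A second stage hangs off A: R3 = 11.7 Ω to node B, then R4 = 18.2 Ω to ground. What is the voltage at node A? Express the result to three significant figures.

V_A ≈ 1.92 V

Looking into the second stage from A: R3 + R4 = 29.90 Ω appears in parallel with R2.
Effective lower resistance at A: R2 ‖ 29.90 = 8.095 Ω.
V_A = 15.0 × 8.095/(55.2 + 8.095) = 1.918 V.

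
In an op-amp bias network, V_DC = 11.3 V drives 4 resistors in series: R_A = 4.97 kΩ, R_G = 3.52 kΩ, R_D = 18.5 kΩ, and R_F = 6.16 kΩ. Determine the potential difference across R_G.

V ≈ 1.20 V

Series total: ΣR = 4.97 + 3.52 + 18.5 + 6.16 = 33.15 kΩ.
V = V_DC · R/ΣR = 11.3 × 0.1062 = 1.200 V.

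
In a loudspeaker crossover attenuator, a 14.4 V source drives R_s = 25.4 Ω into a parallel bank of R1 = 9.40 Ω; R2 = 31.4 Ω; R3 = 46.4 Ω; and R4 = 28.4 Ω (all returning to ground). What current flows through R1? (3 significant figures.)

I ≈ 0.257 A

Equivalent of the parallel group: R_p = 5.128 Ω.
V_A by voltage divider: V_A = 14.4 × 5.128/(25.4 + 5.128) = 2.419 V.
I(R1) = V_A / R1 = 2.419/9.40 = 0.2573 A.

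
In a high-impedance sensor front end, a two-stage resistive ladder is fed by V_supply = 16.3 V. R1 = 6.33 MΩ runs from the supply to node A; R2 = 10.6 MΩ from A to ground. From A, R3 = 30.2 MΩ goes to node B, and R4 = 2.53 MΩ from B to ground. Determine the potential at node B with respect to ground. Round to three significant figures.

V_B ≈ 0.704 V

Looking into the second stage from A: R3 + R4 = 32.73 MΩ appears in parallel with R2.
R2 ‖ (R3+R4) = 8.007 MΩ.
First divider: V_A = V_supply · 8.007/(6.33 + 8.007) = 9.103 V.
Then the unloaded second divider: V_B = V_A × R4/(R3+R4) = 9.103 × 0.07730 = 0.7037 V.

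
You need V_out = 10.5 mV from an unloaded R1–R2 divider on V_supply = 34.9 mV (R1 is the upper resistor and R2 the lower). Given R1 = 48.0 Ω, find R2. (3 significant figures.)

V_out/V_supply = R2/(R1+R2) = 0.3009.
So R2 = R1 · V_out/(V_supply − V_out) = 48.0 × 10.5/(34.9 − 10.5) = 48.0 × 0.4303 = 20.66 Ω.

R2 ≈ 20.7 Ω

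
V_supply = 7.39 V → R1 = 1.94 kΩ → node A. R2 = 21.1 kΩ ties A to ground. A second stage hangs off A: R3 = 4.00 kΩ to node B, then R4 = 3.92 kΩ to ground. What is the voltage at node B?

The second stage (R3 + R4 = 7.920 kΩ) loads node A in parallel with R2.
Effective lower resistance at A: R2 ‖ 7.920 = 5.759 kΩ.
First divider: V_A = V_supply · 5.759/(1.94 + 5.759) = 5.528 V.
Then the unloaded second divider: V_B = V_A × R4/(R3+R4) = 5.528 × 0.4949 = 2.736 V.

V_B ≈ 2.74 V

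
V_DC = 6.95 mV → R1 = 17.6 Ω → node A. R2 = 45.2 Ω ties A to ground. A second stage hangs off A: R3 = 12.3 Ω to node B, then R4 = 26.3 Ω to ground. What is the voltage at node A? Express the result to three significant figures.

Node A sees R2 in parallel with the series input of stage 2, R3 + R4 = 38.60 Ω.
Effective lower resistance at A: R2 ‖ 38.60 = 20.82 Ω.
First divider: V_A = V_DC · 20.82/(17.6 + 20.82) = 3.766 mV.

V_A ≈ 3.77 mV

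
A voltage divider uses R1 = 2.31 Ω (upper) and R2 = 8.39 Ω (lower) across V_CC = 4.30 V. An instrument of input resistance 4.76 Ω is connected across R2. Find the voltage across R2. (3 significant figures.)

V_out ≈ 2.44 V

The load sits in parallel with R2, giving an effective lower resistance R2' = R2·R_L/(R2+R_L) = 3.037 Ω.
Voltage divider with the loaded lower leg: V_out = 4.30 × 3.037/(2.31 + 3.037) = 4.30 × 0.5680 = 2.442 V.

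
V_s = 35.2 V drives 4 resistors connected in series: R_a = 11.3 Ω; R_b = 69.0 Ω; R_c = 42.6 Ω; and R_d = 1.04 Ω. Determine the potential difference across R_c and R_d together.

V ≈ 12.4 V

Series total: ΣR = 11.3 + 69.0 + 42.6 + 1.04 = 123.9 Ω.
R_{R_c..R_d} = 42.6 + 1.04 = 43.64 Ω.
By the voltage-divider rule, V = 35.2 × 43.64/123.9 = 12.39 V.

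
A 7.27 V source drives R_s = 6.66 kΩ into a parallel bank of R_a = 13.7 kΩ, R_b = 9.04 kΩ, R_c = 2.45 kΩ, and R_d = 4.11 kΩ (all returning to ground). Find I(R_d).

I ≈ 0.270 mA

Parallel bank: R_p = 1/(1/13.7 + 1/9.04 + 1/2.45 + 1/4.11) = 1.197 kΩ.
V_A by voltage divider: V_A = 7.27 × 1.197/(6.66 + 1.197) = 1.108 V.
I(R_d) = V_A / R_d = 1.108/4.11 = 0.2696 mA.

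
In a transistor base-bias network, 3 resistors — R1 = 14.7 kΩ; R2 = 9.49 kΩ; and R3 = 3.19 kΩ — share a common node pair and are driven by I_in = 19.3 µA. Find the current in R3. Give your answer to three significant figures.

I ≈ 12.4 µA

Conductances: ΣG = 1/14.7 + 1/9.49 + 1/3.19 = 0.4869 (1/kΩ).
Current divider: I(R3) = I_in · G_k/ΣG = 19.3 × (0.3135/0.4869) = 19.3 × 0.6439 = 12.43 µA.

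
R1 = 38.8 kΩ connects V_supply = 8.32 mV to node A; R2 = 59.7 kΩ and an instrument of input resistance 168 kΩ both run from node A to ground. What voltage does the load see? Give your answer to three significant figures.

The load sits in parallel with R2, giving an effective lower resistance R2' = R2·R_L/(R2+R_L) = 44.05 kΩ.
Now apply the divider: V_out = 8.32 × 0.5317 = 4.423 mV.
(Unloaded it would be 5.04 mV; the load pulls it down.)

V_out ≈ 4.42 mV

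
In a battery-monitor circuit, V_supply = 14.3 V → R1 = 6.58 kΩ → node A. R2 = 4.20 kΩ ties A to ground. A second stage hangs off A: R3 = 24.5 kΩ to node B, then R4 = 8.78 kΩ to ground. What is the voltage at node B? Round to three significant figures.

V_B ≈ 1.36 V

The second stage (R3 + R4 = 33.28 kΩ) loads node A in parallel with R2.
Effective lower resistance at A: R2 ‖ 33.28 = 3.729 kΩ.
So V_A = 14.3 × 0.3617 = 5.173 V.
Then the unloaded second divider: V_B = V_A × R4/(R3+R4) = 5.173 × 0.2638 = 1.365 V.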